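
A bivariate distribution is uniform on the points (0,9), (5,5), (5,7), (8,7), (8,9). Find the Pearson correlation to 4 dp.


Cov(X,Y) = -0.8800, Var(X) = 8.5600, Var(Y) = 2.2400
rho = Cov/(sqrt(VarX)*sqrt(VarY)) = -0.2010

-0.2010


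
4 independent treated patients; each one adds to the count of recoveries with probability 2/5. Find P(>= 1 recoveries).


P(at least one) = 1 - P(none)
P(none) = (1 - 2/5)^4 = (3/5)^4 = 81/625
P(at least one) = 1 - 81/625 = 544/625

544/625


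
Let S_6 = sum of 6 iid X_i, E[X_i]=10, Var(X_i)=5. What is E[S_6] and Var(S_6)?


E[S_n] = n*mu = 6*10 = 60
Var(S_n) = n*sigma^2 = 6*5 = 30

E[S_6]=60, Var(S_6)=30


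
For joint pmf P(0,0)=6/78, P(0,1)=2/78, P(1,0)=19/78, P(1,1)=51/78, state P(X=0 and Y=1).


Read from table: P(X=0, Y=1) = 2/78 = 1/39

1/39


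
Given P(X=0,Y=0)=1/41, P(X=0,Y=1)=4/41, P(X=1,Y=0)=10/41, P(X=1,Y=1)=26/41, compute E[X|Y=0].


P(Y=0) = 11/41
E[X|Y=0] = (0*1 + 1*10)/11 = 10/11

10/11


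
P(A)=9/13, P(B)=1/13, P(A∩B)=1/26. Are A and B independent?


P(A)*P(B) = 9/13*1/13 = 9/169
P(A∩B) = 1/26 != 9/169, so not independent

No, A and B are not independent


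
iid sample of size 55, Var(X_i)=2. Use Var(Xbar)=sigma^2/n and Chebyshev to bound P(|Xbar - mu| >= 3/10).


Var(Xbar) = Var(X)/n = 2/55
Chebyshev: P(|Xbar-mu| >= 3/10) <= Var(Xbar)/(3/10)^2 = (2/55)/(9/100) = 40/99

40/99


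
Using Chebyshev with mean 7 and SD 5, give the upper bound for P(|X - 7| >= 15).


k = 15/5 = 3
Chebyshev: P(|X-mu| >= k*sigma) <= 1/k^2 = 1/3^2 = 1/9

1/9


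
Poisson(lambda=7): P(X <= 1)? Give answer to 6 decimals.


P(X<=1) = e^(-7)*7^0/0! + e^(-7)*7^1/1!
≈ 0.0009118820 + 0.0063831738
= 0.0072950558
≈ 0.007295

0.007295


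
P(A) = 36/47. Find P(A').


P(A') = 1 - P(A) = 1 - 36/47 = 11/47

11/47


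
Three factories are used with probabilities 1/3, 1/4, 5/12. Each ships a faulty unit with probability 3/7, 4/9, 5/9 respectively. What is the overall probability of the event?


P(A) = P(A|B1)P(B1) + P(A|B2)P(B2) + P(A|B3)P(B3)
= 3/7*1/3 + 4/9*1/4 + 5/9*5/12
= 1/7 + 1/9 + 25/108 = 367/756

367/756


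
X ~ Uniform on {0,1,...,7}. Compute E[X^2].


E[X^2] = (1/8) * sum(x^2 for x=0..7)
= 140/8 = 35/2

35/2


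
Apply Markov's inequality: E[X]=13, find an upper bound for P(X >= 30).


Markov: P(X >= a) <= E[X]/a
P(X >= 30) <= 13/30

13/30


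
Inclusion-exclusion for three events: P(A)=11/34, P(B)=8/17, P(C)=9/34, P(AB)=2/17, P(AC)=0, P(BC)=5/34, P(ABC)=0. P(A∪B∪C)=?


P(A∪B∪C) = P(A)+P(B)+P(C) - P(AB)-P(AC)-P(BC) + P(ABC)
= 11/34+8/17+9/34 - 2/17-0-5/34 + 0
= 27/34

27/34


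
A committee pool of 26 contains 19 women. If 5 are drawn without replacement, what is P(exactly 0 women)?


P(X=0) = C(19,0)*C(7,5) / C(26,5)
= 1*21 / 65780
= 21/65780

21/65780


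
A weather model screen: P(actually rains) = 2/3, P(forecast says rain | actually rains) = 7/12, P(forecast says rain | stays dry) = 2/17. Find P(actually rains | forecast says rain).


P(A) = P(A|B)P(B) + P(A|B')P(B') = 7/12*2/3 + 2/17*1/3 = 131/306
P(B|A) = P(A|B)P(B)/P(A) = (7/18)/(131/306) = 119/131

119/131


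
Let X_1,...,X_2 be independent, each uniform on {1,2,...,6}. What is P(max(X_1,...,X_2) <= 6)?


P(max <= 6) = P(all X_i <= 6) = (P(X_1 <= 6))^2
= (6/6)^2 = 1^2 = 1

1


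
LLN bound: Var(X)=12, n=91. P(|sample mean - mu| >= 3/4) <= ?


Var(Xbar) = Var(X)/n = 12/91
Chebyshev: P(|Xbar-mu| >= 3/4) <= Var(Xbar)/(3/4)^2 = (12/91)/(9/16) = 64/273

64/273


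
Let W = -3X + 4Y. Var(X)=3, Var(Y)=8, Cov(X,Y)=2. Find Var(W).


Var(-3X + 4Y) = (-3)^2*Var(X) + 4^2*Var(Y) + 2*(-3)*4*Cov(X,Y)
= 9*3 + 16*8 - 24*2
= 27 + 128 - 48 = 107

107


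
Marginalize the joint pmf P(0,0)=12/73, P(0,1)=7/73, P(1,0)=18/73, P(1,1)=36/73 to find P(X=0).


P(X=0) = P(0,0)+P(0,1) = 12/73 + 7/73 = 19/73

19/73


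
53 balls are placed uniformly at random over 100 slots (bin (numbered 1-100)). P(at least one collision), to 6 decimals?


P(all different) = prod((100-i)/100 for i=0..52) = 0.000000
P(at least one match) = 1 - 0.000000 = 1.000000

1.000000


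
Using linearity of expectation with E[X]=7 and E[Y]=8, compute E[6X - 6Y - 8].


E[6X - 6Y - 8] = 6*E[X] - 6*E[Y] - 8
= (6)*(7) + (-6)*(8) + (-8)
= 42 - 48 - 8 = -14

-14


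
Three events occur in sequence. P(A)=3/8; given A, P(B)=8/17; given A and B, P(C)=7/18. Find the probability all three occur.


P(A∩B∩C) = P(A) * P(B|A) * P(C|A∩B)
= 3/8 * 8/17 * 7/18
= 3/17 * 7/18 = 7/102

7/102


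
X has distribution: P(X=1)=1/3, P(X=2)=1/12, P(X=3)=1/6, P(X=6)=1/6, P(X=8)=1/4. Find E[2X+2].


E[2X+2] = sum(g(x)*P(x))
= 4*1/3 + 6*1/12 + 8*1/6 + 14*1/6 + 18*1/4
= 10

10


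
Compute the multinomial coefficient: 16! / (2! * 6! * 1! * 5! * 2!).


16! = 20922789888000
Denominator: 2!=2 * 6!=720 * 1!=1 * 5!=120 * 2!=2
Coefficient = 20922789888000 / 345600 = 60540480

60540480


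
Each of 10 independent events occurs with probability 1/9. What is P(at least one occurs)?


P(at least one) = 1 - P(none)
P(none) = (1 - 1/9)^10 = (8/9)^10 = 1073741824/3486784401
P(at least one) = 1 - 1073741824/3486784401 = 2413042577/3486784401

2413042577/3486784401


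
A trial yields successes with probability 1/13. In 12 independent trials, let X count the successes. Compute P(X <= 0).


P(X<=0) = P(X=0)
= 8916100448256/23298085122481
= 8916100448256/23298085122481

8916100448256/23298085122481


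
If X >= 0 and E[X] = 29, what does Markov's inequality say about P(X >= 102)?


Markov: P(X >= a) <= E[X]/a
P(X >= 102) <= 29/102

29/102


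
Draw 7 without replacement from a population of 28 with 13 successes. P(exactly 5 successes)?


P(X=5) = C(13,5)*C(15,2) / C(28,7)
= 1287*105 / 1184040
= 135135/1184040 = 21/184

21/184


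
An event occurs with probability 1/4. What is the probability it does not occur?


P(A') = 1 - P(A) = 1 - 1/4 = 3/4

3/4


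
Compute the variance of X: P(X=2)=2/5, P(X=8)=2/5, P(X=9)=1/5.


E[X] = 29/5, E[X^2] = 217/5
Var(X) = E[X^2] - (E[X])^2 = 217/5 - (29/5)^2 = 244/25

244/25


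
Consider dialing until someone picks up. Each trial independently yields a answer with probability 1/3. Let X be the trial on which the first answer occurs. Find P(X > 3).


P(X > 3) = P(first 3 trials all fail) = (1-p)^3 = (2/3)^3 = 8/27

8/27


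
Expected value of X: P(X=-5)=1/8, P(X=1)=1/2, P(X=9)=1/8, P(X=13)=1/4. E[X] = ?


E[X] = sum(x * P(x))
= -5*1/8 + 1*1/2 + 9*1/8 + 13*1/4
= 17/4

17/4


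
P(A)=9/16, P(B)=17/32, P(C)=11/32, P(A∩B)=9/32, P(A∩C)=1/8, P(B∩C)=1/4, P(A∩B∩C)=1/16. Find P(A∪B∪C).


P(A∪B∪C) = P(A)+P(B)+P(C) - P(AB)-P(AC)-P(BC) + P(ABC)
= 9/16+17/32+11/32 - 9/32-1/8-1/4 + 1/16
= 27/32

27/32


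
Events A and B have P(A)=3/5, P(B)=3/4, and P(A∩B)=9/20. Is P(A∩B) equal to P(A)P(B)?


P(A)*P(B) = 3/5*3/4 = 9/20
P(A∩B) = 9/20, which equals P(A)P(B), so independent

Yes, A and B are independent


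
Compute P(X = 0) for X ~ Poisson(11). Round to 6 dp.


P(X=0) = e^(-11) * 11^0 / 0!
≈ 0.00001670170079 * 1 / 1
≈ 0.000017

0.000017


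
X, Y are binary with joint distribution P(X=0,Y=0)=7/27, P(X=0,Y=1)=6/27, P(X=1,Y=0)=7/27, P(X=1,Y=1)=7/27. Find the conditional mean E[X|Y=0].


P(Y=0) = 14/27
E[X|Y=0] = (0*7 + 1*7)/14 = 7/14 = 1/2

1/2


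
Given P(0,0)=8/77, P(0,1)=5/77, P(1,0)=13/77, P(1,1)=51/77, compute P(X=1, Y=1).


Read from table: P(X=1, Y=1) = 51/77

51/77


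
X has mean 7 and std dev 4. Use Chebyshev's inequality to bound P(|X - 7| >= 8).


k = 8/4 = 2
Chebyshev: P(|X-mu| >= k*sigma) <= 1/k^2 = 1/2^2 = 1/4

1/4


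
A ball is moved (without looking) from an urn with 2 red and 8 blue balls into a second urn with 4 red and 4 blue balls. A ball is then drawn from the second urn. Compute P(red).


P(transfer red) = 2/10 = 1/5; P(transfer blue) = 4/5
If red transferred: Urn II has 5 red of 9, so P(red|red moved) = 5/9
If blue transferred: Urn II has 4 red of 9, so P(red|blue moved) = 4/9
By total probability: P(red) = 1/5*5/9 + 4/5*4/9 = 7/15

7/15


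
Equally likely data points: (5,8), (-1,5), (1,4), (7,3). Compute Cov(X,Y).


E[X]=3, E[Y]=5, E[XY]=15
Cov(X,Y) = E[XY] - E[X]E[Y] = 15 - 3*5 = 0

0


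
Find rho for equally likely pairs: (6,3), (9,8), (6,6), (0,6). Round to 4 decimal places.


Cov(X,Y) = 1.3125, Var(X) = 10.6875, Var(Y) = 3.1875
rho = Cov/(sqrt(VarX)*sqrt(VarY)) = 0.2249

0.2249


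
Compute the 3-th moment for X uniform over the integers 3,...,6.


E[X^3] = (1/4) * sum(x^3 for x=3..6)
= 432/4 = 108

108


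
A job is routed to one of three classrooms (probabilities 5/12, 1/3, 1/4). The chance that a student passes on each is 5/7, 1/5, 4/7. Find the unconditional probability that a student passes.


P(A) = P(A|B1)P(B1) + P(A|B2)P(B2) + P(A|B3)P(B3)
= 5/7*5/12 + 1/5*1/3 + 4/7*1/4
= 25/84 + 1/15 + 1/7 = 71/140

71/140


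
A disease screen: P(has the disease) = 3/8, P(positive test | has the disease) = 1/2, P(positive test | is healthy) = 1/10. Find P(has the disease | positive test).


P(A) = P(A|B)P(B) + P(A|B')P(B') = 1/2*3/8 + 1/10*5/8 = 1/4
P(B|A) = P(A|B)P(B)/P(A) = (3/16)/(1/4) = 3/4

3/4


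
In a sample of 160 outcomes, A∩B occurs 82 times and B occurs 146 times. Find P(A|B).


P(A|B) = P(A∩B)/P(B) = (82/160)/(146/160) = 82/146 = 41/73

41/73


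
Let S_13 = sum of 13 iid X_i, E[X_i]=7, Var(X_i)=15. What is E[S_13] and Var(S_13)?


E[S_n] = n*mu = 13*7 = 91
Var(S_n) = n*sigma^2 = 13*15 = 195

E[S_13]=91, Var(S_13)=195


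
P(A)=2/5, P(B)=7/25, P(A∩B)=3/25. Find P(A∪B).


P(A∪B) = P(A) + P(B) - P(A∩B)
= 2/5 + 7/25 - 3/25 = 14/25

14/25


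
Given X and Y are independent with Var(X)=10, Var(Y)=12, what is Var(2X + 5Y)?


Independence => Cov(X,Y)=0
Var(2X + 5Y) = 2^2*Var(X) + 5^2*Var(Y)
= 4*10 + 25*12 = 340

340


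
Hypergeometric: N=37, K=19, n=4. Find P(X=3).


P(X=3) = C(19,3)*C(18,1) / C(37,4)
= 969*18 / 66045
= 17442/66045 = 342/1295

342/1295


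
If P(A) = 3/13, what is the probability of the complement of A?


P(A') = 1 - P(A) = 1 - 3/13 = 10/13

10/13


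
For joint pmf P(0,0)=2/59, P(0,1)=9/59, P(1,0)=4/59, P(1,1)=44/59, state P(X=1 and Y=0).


Read from table: P(X=1, Y=0) = 4/59

4/59


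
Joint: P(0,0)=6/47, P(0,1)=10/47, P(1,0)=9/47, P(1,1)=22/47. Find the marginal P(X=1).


P(X=1) = P(1,0)+P(1,1) = 9/47 + 22/47 = 31/47

31/47


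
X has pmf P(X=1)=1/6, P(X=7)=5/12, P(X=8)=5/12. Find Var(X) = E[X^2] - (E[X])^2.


E[X] = 77/12, E[X^2] = 189/4
Var(X) = E[X^2] - (E[X])^2 = 189/4 - (77/12)^2 = 875/144

875/144


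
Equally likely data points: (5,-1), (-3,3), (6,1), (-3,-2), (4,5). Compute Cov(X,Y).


E[X]=9/5, E[Y]=6/5, E[XY]=18/5
Cov(X,Y) = E[XY] - E[X]E[Y] = 18/5 - 9/5*6/5 = 36/25

36/25


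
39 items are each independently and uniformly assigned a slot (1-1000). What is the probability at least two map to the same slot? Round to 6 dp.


P(all different) = prod((1000-i)/1000 for i=0..38) = 0.472037
P(at least one match) = 1 - 0.472037 = 0.527963

0.527963


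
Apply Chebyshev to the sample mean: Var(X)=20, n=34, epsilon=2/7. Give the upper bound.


Var(Xbar) = Var(X)/n = 20/34
Chebyshev: P(|Xbar-mu| >= 2/7) <= Var(Xbar)/(2/7)^2 = (10/17)/(4/49) = 245/34
Bound exceeds 1, so trivial bound: 1

1


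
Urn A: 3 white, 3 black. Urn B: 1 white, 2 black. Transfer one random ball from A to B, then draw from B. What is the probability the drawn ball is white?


P(transfer white) = 3/6 = 1/2; P(transfer black) = 1/2
If white transferred: Urn II has 2 white of 4, so P(white|white moved) = 1/2
If black transferred: Urn II has 1 white of 4, so P(white|black moved) = 1/4
By total probability: P(white) = 1/2*1/2 + 1/2*1/4 = 3/8

3/8


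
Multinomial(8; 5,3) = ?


8! = 40320
Denominator: 5!=120 * 3!=6
Coefficient = 40320 / 720 = 56

56


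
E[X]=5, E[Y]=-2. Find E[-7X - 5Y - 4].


E[-7X - 5Y - 4] = -7*E[X] - 5*E[Y] - 4
= (-7)*(5) + (-5)*(-2) + (-4)
= -35 + 10 - 4 = -29

-29


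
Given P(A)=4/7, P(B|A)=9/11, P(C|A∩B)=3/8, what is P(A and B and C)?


P(A∩B∩C) = P(A) * P(B|A) * P(C|A∩B)
= 4/7 * 9/11 * 3/8
= 36/77 * 3/8 = 27/154

27/154


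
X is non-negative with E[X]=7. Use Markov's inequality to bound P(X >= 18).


Markov: P(X >= a) <= E[X]/a
P(X >= 18) <= 7/18

7/18


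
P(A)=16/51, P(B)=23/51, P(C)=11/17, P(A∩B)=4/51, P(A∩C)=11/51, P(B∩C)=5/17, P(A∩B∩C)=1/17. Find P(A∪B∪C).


P(A∪B∪C) = P(A)+P(B)+P(C) - P(AB)-P(AC)-P(BC) + P(ABC)
= 16/51+23/51+11/17 - 4/51-11/51-5/17 + 1/17
= 15/17

15/17


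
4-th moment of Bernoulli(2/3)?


For Bernoulli: X in {0,1}
E[X^4] = 0^4*(1-2/3) + 1^4*2/3 = 2/3

2/3


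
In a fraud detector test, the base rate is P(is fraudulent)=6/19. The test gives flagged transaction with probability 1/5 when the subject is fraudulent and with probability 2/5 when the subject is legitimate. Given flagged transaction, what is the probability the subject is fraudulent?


P(A) = P(A|B)P(B) + P(A|B')P(B') = 1/5*6/19 + 2/5*13/19 = 32/95
P(B|A) = P(A|B)P(B)/P(A) = (6/95)/(32/95) = 3/16

3/16


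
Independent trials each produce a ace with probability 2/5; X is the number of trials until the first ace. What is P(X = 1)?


P(X=1) = (1-p)^0 * p = (3/5)^0 * 2/5
= 1 * 2/5 = 2/5

2/5


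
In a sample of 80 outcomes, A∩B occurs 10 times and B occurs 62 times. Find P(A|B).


P(A|B) = P(A∩B)/P(B) = (10/80)/(62/80) = 10/62 = 5/31

5/31


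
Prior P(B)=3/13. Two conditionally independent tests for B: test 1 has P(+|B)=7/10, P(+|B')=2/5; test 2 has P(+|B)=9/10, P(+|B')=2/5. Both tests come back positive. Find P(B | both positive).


After test 1: P(+) = 7/10*3/13 + 2/5*10/13 = 61/130
P(B|+) = (21/130)/(61/130) = 21/61
After test 2 (use post1 as new prior): P(+) = 9/10*21/61 + 2/5*40/61 = 349/610
P(B|+,+) = (189/610)/(349/610) = 189/349

189/349


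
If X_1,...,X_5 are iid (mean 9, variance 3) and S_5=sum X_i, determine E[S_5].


E[S_n] = n*E[X_1] = 5*9 = 45

45


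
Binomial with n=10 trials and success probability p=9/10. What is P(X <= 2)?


P(X<=2) = P(X=0) + P(X=1) + P(X=2)
= 1/10000000000 + 9/1000000000 + 729/2000000000
= 467/1250000000

467/1250000000


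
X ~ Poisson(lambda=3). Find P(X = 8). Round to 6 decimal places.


P(X=8) = e^(-3) * 3^8 / 8!
≈ 0.04978706837 * 6561 / 40320
≈ 0.008102

0.008102


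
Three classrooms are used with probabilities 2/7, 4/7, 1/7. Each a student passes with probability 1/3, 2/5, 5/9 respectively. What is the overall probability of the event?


P(A) = P(A|B1)P(B1) + P(A|B2)P(B2) + P(A|B3)P(B3)
= 1/3*2/7 + 2/5*4/7 + 5/9*1/7
= 2/21 + 8/35 + 5/63 = 127/315

127/315


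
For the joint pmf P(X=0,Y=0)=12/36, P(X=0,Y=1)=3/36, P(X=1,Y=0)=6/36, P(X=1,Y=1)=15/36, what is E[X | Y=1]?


P(Y=1) = 18/36
E[X|Y=1] = (0*3 + 1*15)/18 = 15/18 = 5/6

5/6


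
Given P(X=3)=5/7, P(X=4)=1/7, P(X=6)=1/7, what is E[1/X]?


E[1/X] = sum(g(x)*P(x))
= 1/3*5/7 + 1/4*1/7 + 1/6*1/7
= 25/84

25/84


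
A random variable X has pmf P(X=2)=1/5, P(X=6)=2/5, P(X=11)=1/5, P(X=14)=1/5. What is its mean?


E[X] = sum(x * P(x))
= 2*1/5 + 6*2/5 + 11*1/5 + 14*1/5
= 39/5

39/5


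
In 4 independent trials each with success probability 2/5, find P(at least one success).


P(at least one) = 1 - P(none)
P(none) = (1 - 2/5)^4 = (3/5)^4 = 81/625
P(at least one) = 1 - 81/625 = 544/625

544/625


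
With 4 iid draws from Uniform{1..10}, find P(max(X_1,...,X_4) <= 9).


P(max <= 9) = P(all X_i <= 9) = (P(X_1 <= 9))^4
= (9/10)^4 = 6561/10000

6561/10000


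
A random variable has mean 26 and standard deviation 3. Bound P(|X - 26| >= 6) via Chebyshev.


k = 6/3 = 2
Chebyshev: P(|X-mu| >= k*sigma) <= 1/k^2 = 1/2^2 = 1/4

1/4


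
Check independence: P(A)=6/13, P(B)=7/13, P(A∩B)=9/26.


P(A)*P(B) = 6/13*7/13 = 42/169
P(A∩B) = 9/26 != 42/169, so not independent

No, A and B are not independent


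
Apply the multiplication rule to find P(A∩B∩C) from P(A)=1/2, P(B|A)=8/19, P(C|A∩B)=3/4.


P(A∩B∩C) = P(A) * P(B|A) * P(C|A∩B)
= 1/2 * 8/19 * 3/4
= 4/19 * 3/4 = 3/19

3/19


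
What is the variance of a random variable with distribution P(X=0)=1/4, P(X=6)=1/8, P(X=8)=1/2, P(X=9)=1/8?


E[X] = 47/8, E[X^2] = 373/8
Var(X) = E[X^2] - (E[X])^2 = 373/8 - (47/8)^2 = 775/64

775/64


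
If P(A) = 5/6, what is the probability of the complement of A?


P(A') = 1 - P(A) = 1 - 5/6 = 1/6

1/6


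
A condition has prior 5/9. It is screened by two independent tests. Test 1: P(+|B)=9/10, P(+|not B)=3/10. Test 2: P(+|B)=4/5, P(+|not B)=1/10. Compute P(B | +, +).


After test 1: P(+) = 9/10*5/9 + 3/10*4/9 = 19/30
P(B|+) = (1/2)/(19/30) = 15/19
After test 2 (use post1 as new prior): P(+) = 4/5*15/19 + 1/10*4/19 = 62/95
P(B|+,+) = (12/19)/(62/95) = 30/31

30/31


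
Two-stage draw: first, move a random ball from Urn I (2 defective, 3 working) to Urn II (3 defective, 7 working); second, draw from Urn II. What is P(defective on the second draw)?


P(transfer defective) = 2/5; P(transfer working) = 3/5
If defective transferred: Urn II has 4 defective of 11, so P(defective|defective moved) = 4/11
If working transferred: Urn II has 3 defective of 11, so P(defective|working moved) = 3/11
By total probability: P(defective) = 2/5*4/11 + 3/5*3/11 = 17/55

17/55


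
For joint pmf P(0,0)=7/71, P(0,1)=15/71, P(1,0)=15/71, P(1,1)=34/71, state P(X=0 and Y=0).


Read from table: P(X=0, Y=0) = 7/71

7/71


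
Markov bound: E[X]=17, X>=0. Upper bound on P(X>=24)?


Markov: P(X >= a) <= E[X]/a
P(X >= 24) <= 17/24

17/24


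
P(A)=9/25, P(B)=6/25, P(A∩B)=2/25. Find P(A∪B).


P(A∪B) = P(A) + P(B) - P(A∩B)
= 9/25 + 6/25 - 2/25 = 13/25

13/25


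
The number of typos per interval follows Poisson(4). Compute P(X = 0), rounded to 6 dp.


P(X=0) = e^(-4) * 4^0 / 0!
≈ 0.01831563889 * 1 / 1
≈ 0.018316

0.018316


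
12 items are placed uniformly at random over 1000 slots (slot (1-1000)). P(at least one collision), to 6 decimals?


P(all different) = prod((1000-i)/1000 for i=0..11) = 0.935893
P(at least one match) = 1 - 0.935893 = 0.064107

0.064107


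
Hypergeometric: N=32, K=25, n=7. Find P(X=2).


P(X=2) = C(25,2)*C(7,5) / C(32,7)
= 300*21 / 3365856
= 6300/3365856 = 175/93496

175/93496


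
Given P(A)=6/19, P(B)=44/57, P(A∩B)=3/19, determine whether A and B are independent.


P(A)*P(B) = 6/19*44/57 = 88/361
P(A∩B) = 3/19 != 88/361, so not independent

No, A and B are not independent


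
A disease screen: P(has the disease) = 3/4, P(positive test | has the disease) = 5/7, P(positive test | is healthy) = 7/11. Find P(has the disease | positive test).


P(A) = P(A|B)P(B) + P(A|B')P(B') = 5/7*3/4 + 7/11*1/4 = 107/154
P(B|A) = P(A|B)P(B)/P(A) = (15/28)/(107/154) = 165/214

165/214


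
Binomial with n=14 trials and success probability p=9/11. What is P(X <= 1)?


P(X<=1) = P(X=0) + P(X=1)
= 16384/379749833583241 + 1032192/379749833583241
= 1048576/379749833583241

1048576/379749833583241


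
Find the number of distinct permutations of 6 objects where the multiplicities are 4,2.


6! = 720
Denominator: 4!=24 * 2!=2
Coefficient = 720 / 48 = 15

15


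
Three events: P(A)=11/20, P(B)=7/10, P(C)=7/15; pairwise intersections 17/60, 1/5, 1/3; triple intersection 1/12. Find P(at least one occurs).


P(A∪B∪C) = P(A)+P(B)+P(C) - P(AB)-P(AC)-P(BC) + P(ABC)
= 11/20+7/10+7/15 - 17/60-1/5-1/3 + 1/12
= 59/60

59/60


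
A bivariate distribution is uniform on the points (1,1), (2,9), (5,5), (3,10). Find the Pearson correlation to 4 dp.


Cov(X,Y) = 1.3125, Var(X) = 2.1875, Var(Y) = 12.6875
rho = Cov/(sqrt(VarX)*sqrt(VarY)) = 0.2491

0.2491


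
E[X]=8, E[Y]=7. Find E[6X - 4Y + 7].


E[6X - 4Y + 7] = 6*E[X] - 4*E[Y] + 7
= (6)*(8) + (-4)*(7) + (7)
= 48 - 28 + 7 = 27

27


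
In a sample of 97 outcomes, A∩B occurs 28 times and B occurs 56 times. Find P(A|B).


P(A|B) = P(A∩B)/P(B) = (28/97)/(56/97) = 28/56 = 1/2

1/2


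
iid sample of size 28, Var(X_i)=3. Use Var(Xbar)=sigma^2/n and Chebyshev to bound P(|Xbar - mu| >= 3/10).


Var(Xbar) = Var(X)/n = 3/28
Chebyshev: P(|Xbar-mu| >= 3/10) <= Var(Xbar)/(3/10)^2 = (3/28)/(9/100) = 25/21
Bound exceeds 1, so trivial bound: 1

1


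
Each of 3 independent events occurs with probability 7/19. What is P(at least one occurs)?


P(at least one) = 1 - P(none)
P(none) = (1 - 7/19)^3 = (12/19)^3 = 1728/6859
P(at least one) = 1 - 1728/6859 = 5131/6859

5131/6859


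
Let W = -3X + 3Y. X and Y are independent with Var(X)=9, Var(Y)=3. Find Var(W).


Independence => Cov(X,Y)=0
Var(-3X + 3Y) = (-3)^2*Var(X) + 3^2*Var(Y)
= 9*9 + 9*3 = 108

108


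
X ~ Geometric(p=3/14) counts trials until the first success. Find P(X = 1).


P(X=1) = (1-p)^0 * p = (11/14)^0 * 3/14
= 1 * 3/14 = 3/14

3/14


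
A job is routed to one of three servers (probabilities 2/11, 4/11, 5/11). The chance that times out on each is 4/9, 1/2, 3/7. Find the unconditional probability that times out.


P(A) = P(A|B1)P(B1) + P(A|B2)P(B2) + P(A|B3)P(B3)
= 4/9*2/11 + 1/2*4/11 + 3/7*5/11
= 8/99 + 2/11 + 15/77 = 317/693

317/693


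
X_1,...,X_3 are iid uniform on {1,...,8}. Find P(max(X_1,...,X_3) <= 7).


P(max <= 7) = P(all X_i <= 7) = (P(X_1 <= 7))^3
= (7/8)^3 = 343/512

343/512


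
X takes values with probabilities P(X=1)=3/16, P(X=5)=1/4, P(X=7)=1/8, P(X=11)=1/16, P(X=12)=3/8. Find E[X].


E[X] = sum(x * P(x))
= 1*3/16 + 5*1/4 + 7*1/8 + 11*1/16 + 12*3/8
= 15/2

15/2


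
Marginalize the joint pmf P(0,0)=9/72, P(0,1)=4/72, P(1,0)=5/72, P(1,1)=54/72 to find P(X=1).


P(X=1) = P(1,0)+P(1,1) = 5/72 + 54/72 = 59/72

59/72


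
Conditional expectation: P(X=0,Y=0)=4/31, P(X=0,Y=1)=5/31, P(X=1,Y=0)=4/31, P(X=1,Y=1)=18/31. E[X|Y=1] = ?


P(Y=1) = 23/31
E[X|Y=1] = (0*5 + 1*18)/23 = 18/23

18/23


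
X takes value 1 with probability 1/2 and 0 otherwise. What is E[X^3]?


For Bernoulli: X in {0,1}
E[X^3] = 0^3*(1-1/2) + 1^3*1/2 = 1/2

1/2


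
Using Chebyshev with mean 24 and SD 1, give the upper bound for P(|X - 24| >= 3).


k = 3/1 = 3
Chebyshev: P(|X-mu| >= k*sigma) <= 1/k^2 = 1/3^2 = 1/9

1/9


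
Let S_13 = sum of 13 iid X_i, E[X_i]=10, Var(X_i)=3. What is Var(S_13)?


By independence, Var(S_n) = n*Var(X_1) = 13*3 = 39

39


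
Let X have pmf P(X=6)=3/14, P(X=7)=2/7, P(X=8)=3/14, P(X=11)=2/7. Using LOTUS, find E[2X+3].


E[2X+3] = sum(g(x)*P(x))
= 15*3/14 + 17*2/7 + 19*3/14 + 25*2/7
= 135/7

135/7


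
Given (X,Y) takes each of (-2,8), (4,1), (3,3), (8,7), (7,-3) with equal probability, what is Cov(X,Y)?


E[X]=4, E[Y]=16/5, E[XY]=32/5
Cov(X,Y) = E[XY] - E[X]E[Y] = 32/5 - 4*16/5 = -32/5

-32/5


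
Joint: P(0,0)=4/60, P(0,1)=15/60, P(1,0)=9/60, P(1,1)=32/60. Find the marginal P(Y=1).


P(Y=1) = P(0,1)+P(1,1) = 15/60 + 32/60 = 47/60

47/60


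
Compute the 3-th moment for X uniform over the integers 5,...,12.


E[X^3] = (1/8) * sum(x^3 for x=5..12)
= 5984/8 = 748

748


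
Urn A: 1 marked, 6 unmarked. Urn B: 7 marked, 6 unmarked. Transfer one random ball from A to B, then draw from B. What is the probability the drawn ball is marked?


P(transfer marked) = 1/7; P(transfer unmarked) = 6/7
If marked transferred: Urn II has 8 marked of 14, so P(marked|marked moved) = 4/7
If unmarked transferred: Urn II has 7 marked of 14, so P(marked|unmarked moved) = 1/2
By total probability: P(marked) = 1/7*4/7 + 6/7*1/2 = 25/49

25/49


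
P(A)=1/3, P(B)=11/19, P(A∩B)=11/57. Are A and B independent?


P(A)*P(B) = 1/3*11/19 = 11/57
P(A∩B) = 11/57, which equals P(A)P(B), so independent

Yes, A and B are independent


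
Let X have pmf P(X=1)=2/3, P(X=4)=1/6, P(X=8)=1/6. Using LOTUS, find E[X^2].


E[X^2] = sum(g(x)*P(x))
= 1*2/3 + 16*1/6 + 64*1/6
= 14

14


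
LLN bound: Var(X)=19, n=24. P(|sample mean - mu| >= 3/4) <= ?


Var(Xbar) = Var(X)/n = 19/24
Chebyshev: P(|Xbar-mu| >= 3/4) <= Var(Xbar)/(3/4)^2 = (19/24)/(9/16) = 38/27
Bound exceeds 1, so trivial bound: 1

1


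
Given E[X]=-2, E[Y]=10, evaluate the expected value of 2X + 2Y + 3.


E[2X + 2Y + 3] = 2*E[X] + 2*E[Y] + 3
= (2)*(-2) + (2)*(10) + (3)
= -4 + 20 + 3 = 19

19


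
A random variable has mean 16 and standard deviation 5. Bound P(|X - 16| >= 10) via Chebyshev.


k = 10/5 = 2
Chebyshev: P(|X-mu| >= k*sigma) <= 1/k^2 = 1/2^2 = 1/4

1/4


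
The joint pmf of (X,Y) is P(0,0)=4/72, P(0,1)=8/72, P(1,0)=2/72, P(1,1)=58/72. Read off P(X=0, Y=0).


Read from table: P(X=0, Y=0) = 4/72 = 1/18

1/18


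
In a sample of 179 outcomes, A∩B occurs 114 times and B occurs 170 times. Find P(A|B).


P(A|B) = P(A∩B)/P(B) = (114/179)/(170/179) = 114/170 = 57/85

57/85


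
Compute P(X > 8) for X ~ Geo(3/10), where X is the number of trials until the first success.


P(X > 8) = P(first 8 trials all fail) = (1-p)^8 = (7/10)^8 = 5764801/100000000

5764801/100000000


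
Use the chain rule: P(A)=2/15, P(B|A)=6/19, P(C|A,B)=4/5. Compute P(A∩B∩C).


P(A∩B∩C) = P(A) * P(B|A) * P(C|A∩B)
= 2/15 * 6/19 * 4/5
= 4/95 * 4/5 = 16/475

16/475


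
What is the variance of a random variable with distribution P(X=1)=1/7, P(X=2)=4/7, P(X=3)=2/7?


E[X] = 15/7, E[X^2] = 5
Var(X) = E[X^2] - (E[X])^2 = 5 - (15/7)^2 = 20/49

20/49


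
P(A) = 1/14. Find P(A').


P(A') = 1 - P(A) = 1 - 1/14 = 13/14

13/14


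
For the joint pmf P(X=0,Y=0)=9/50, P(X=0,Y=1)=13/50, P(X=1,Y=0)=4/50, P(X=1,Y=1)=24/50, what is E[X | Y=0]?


P(Y=0) = 13/50
E[X|Y=0] = (0*9 + 1*4)/13 = 4/13

4/13


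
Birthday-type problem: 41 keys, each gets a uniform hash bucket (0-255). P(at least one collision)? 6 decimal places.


P(all different) = prod((256-i)/256 for i=0..40) = 0.033816
P(at least one match) = 1 - 0.033816 = 0.966184

0.966184


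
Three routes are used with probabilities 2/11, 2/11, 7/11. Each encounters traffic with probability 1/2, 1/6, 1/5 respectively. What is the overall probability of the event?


P(A) = P(A|B1)P(B1) + P(A|B2)P(B2) + P(A|B3)P(B3)
= 1/2*2/11 + 1/6*2/11 + 1/5*7/11
= 1/11 + 1/33 + 7/55 = 41/165

41/165


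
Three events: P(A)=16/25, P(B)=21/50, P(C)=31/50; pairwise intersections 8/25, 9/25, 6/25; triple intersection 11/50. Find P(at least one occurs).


P(A∪B∪C) = P(A)+P(B)+P(C) - P(AB)-P(AC)-P(BC) + P(ABC)
= 16/25+21/50+31/50 - 8/25-9/25-6/25 + 11/50
= 49/50

49/50


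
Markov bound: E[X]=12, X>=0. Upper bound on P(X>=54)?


Markov: P(X >= a) <= E[X]/a
P(X >= 54) <= 12/54 = 2/9

2/9


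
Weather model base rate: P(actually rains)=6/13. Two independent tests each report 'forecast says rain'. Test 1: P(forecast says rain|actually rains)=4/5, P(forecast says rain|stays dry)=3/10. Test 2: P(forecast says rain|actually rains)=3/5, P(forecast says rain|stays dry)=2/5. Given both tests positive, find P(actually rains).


After test 1: P(+) = 4/5*6/13 + 3/10*7/13 = 69/130
P(B|+) = (24/65)/(69/130) = 16/23
After test 2 (use post1 as new prior): P(+) = 3/5*16/23 + 2/5*7/23 = 62/115
P(B|+,+) = (48/115)/(62/115) = 24/31

24/31


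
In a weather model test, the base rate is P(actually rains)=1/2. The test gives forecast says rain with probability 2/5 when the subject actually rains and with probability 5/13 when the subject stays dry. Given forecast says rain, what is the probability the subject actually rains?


P(A) = P(A|B)P(B) + P(A|B')P(B') = 2/5*1/2 + 5/13*1/2 = 51/130
P(B|A) = P(A|B)P(B)/P(A) = (1/5)/(51/130) = 26/51

26/51


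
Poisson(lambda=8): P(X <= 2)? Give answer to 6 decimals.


P(X<=2) = e^(-8)*8^0/0! + e^(-8)*8^1/1! + e^(-8)*8^2/2!
≈ 0.0003354626 + 0.0026837010 + 0.0107348041
= 0.0137539677
≈ 0.013754

0.013754


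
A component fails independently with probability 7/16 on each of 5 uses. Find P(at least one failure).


P(at least one) = 1 - P(none)
P(none) = (1 - 7/16)^5 = (9/16)^5 = 59049/1048576
P(at least one) = 1 - 59049/1048576 = 989527/1048576

989527/1048576


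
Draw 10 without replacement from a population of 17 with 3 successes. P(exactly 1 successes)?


P(X=1) = C(3,1)*C(14,9) / C(17,10)
= 3*2002 / 19448
= 6006/19448 = 21/68

21/68


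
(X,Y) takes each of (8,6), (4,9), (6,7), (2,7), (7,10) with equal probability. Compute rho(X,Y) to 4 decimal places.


Cov(X,Y) = -0.1200, Var(X) = 4.6400, Var(Y) = 2.1600
rho = Cov/(sqrt(VarX)*sqrt(VarY)) = -0.0379

-0.0379


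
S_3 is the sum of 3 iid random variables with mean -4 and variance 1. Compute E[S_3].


E[S_n] = n*E[X_1] = 3*-4 = -12

-12


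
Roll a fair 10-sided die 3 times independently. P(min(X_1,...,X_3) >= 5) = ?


P(min >= 5) = P(all X_i >= 5) = (P(X_1 >= 5))^3
= (6/10)^3 = (3/5)^3 = 27/125

27/125


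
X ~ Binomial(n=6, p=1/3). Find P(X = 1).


P(X=1) = C(6,1) * p^1 * (1-p)^5
= 6 * 1/3 * 32/243
= 64/243

64/243


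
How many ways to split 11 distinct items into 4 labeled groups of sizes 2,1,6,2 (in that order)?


11! = 39916800
Denominator: 2!=2 * 1!=1 * 6!=720 * 2!=2
Coefficient = 39916800 / 2880 = 13860

13860


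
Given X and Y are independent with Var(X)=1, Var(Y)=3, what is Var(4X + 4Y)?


Independence => Cov(X,Y)=0
Var(4X + 4Y) = 4^2*Var(X) + 4^2*Var(Y)
= 16*1 + 16*3 = 64

64


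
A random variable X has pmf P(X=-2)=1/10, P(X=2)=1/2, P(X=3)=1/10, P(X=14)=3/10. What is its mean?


E[X] = sum(x * P(x))
= -2*1/10 + 2*1/2 + 3*1/10 + 14*3/10
= 53/10

53/10


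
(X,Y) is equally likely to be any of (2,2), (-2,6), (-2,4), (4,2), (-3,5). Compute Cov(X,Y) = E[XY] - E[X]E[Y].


E[X]=-1/5, E[Y]=19/5, E[XY]=-23/5
Cov(X,Y) = E[XY] - E[X]E[Y] = -23/5 + 1/5*19/5 = -96/25

-96/25


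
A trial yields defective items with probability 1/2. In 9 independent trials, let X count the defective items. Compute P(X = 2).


P(X=2) = C(9,2) * p^2 * (1-p)^7
= 36 * 1/4 * 1/128
= 9/128

9/128


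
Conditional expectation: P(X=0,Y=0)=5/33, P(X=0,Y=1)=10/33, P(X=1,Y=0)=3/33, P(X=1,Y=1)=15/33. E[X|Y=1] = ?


P(Y=1) = 25/33
E[X|Y=1] = (0*10 + 1*15)/25 = 15/25 = 3/5

3/5


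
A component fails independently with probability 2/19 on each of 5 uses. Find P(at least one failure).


P(at least one) = 1 - P(none)
P(none) = (1 - 2/19)^5 = (17/19)^5 = 1419857/2476099
P(at least one) = 1 - 1419857/2476099 = 1056242/2476099

1056242/2476099


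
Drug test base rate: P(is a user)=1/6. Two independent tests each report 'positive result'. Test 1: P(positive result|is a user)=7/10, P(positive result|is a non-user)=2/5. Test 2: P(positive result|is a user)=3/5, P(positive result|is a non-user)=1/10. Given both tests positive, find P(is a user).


After test 1: P(+) = 7/10*1/6 + 2/5*5/6 = 9/20
P(B|+) = (7/60)/(9/20) = 7/27
After test 2 (use post1 as new prior): P(+) = 3/5*7/27 + 1/10*20/27 = 31/135
P(B|+,+) = (7/45)/(31/135) = 21/31

21/31


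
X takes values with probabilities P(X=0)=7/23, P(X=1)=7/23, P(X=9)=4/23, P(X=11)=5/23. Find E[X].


E[X] = sum(x * P(x))
= 0*7/23 + 1*7/23 + 9*4/23 + 11*5/23
= 98/23

98/23


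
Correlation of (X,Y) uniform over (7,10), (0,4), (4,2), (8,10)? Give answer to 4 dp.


Cov(X,Y) = 8.6250, Var(X) = 9.6875, Var(Y) = 12.7500
rho = Cov/(sqrt(VarX)*sqrt(VarY)) = 0.7761

0.7761


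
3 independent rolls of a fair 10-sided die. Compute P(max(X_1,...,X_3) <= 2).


P(max <= 2) = P(all X_i <= 2) = (P(X_1 <= 2))^3
= (2/10)^3 = (1/5)^3 = 1/125

1/125


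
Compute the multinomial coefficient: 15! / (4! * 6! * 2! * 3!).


15! = 1307674368000
Denominator: 4!=24 * 6!=720 * 2!=2 * 3!=6
Coefficient = 1307674368000 / 207360 = 6306300

6306300


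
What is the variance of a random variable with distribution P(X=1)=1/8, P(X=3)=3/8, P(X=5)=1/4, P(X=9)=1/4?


E[X] = 19/4, E[X^2] = 30
Var(X) = E[X^2] - (E[X])^2 = 30 - (19/4)^2 = 119/16

119/16


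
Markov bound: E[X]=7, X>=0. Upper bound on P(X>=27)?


Markov: P(X >= a) <= E[X]/a
P(X >= 27) <= 7/27

7/27


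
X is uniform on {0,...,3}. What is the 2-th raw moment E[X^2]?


E[X^2] = (1/4) * sum(x^2 for x=0..3)
= 14/4 = 7/2

7/2


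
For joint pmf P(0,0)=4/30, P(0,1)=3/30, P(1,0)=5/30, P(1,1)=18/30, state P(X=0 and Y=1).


Read from table: P(X=0, Y=1) = 3/30 = 1/10

1/10


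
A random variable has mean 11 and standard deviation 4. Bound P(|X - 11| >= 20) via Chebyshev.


k = 20/4 = 5
Chebyshev: P(|X-mu| >= k*sigma) <= 1/k^2 = 1/5^2 = 1/25

1/25


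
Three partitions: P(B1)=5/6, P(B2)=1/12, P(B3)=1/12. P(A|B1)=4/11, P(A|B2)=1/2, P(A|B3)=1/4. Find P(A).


P(A) = P(A|B1)P(B1) + P(A|B2)P(B2) + P(A|B3)P(B3)
= 4/11*5/6 + 1/2*1/12 + 1/4*1/12
= 10/33 + 1/24 + 1/48 = 193/528

193/528


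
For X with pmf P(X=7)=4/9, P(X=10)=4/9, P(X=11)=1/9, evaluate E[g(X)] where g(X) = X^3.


E[X^3] = sum(g(x)*P(x))
= 343*4/9 + 1000*4/9 + 1331*1/9
= 6703/9

6703/9


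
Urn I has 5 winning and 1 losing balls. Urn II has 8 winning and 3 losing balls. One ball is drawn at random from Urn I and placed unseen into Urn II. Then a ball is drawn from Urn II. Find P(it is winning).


P(transfer winning) = 5/6; P(transfer losing) = 1/6
If winning transferred: Urn II has 9 winning of 12, so P(winning|winning moved) = 3/4
If losing transferred: Urn II has 8 winning of 12, so P(winning|losing moved) = 2/3
By total probability: P(winning) = 5/6*3/4 + 1/6*2/3 = 53/72

53/72


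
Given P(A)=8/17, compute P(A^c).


P(A') = 1 - P(A) = 1 - 8/17 = 9/17

9/17


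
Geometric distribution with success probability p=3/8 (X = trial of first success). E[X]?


For geometric (trials until first success), E[X] = 1/p = 1/(3/8) = 8/3

8/3


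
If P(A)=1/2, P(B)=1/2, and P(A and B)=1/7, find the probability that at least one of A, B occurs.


P(A∪B) = P(A) + P(B) - P(A∩B)
= 1/2 + 1/2 - 1/7 = 6/7

6/7


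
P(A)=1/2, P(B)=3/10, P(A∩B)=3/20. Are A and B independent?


P(A)*P(B) = 1/2*3/10 = 3/20
P(A∩B) = 3/20, which equals P(A)P(B), so independent

Yes, A and B are independent


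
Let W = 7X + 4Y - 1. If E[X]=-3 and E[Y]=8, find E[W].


E[7X + 4Y - 1] = 7*E[X] + 4*E[Y] - 1
= (7)*(-3) + (4)*(8) + (-1)
= -21 + 32 - 1 = 10

10


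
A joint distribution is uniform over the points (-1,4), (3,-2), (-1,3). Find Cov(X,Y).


E[X]=1/3, E[Y]=5/3, E[XY]=-13/3
Cov(X,Y) = E[XY] - E[X]E[Y] = -13/3 - 1/3*5/3 = -44/9

-44/9


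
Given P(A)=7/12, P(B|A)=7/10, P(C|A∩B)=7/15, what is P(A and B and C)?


P(A∩B∩C) = P(A) * P(B|A) * P(C|A∩B)
= 7/12 * 7/10 * 7/15
= 49/120 * 7/15 = 343/1800

343/1800


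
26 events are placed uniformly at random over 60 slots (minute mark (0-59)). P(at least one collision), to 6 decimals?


P(all different) = prod((60-i)/60 for i=0..25) = 0.001652
P(at least one match) = 1 - 0.001652 = 0.998348

0.998348


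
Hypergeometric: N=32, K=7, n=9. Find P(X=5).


P(X=5) = C(7,5)*C(25,4) / C(32,9)
= 21*12650 / 28048800
= 265650/28048800 = 1771/186992

1771/186992


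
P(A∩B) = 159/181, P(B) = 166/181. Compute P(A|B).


P(A|B) = P(A∩B)/P(B) = (159/181)/(166/181) = 159/166

159/166


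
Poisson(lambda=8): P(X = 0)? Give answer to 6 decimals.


P(X=0) = e^(-8) * 8^0 / 0!
≈ 0.0003354626279 * 1 / 1
≈ 0.000335

0.000335


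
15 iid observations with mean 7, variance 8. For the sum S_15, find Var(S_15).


By independence, Var(S_n) = n*Var(X_1) = 15*8 = 120

120


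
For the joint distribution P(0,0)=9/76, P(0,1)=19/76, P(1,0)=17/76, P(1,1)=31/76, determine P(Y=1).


P(Y=1) = P(0,1)+P(1,1) = 19/76 + 31/76 = 50/76 = 25/38

25/38


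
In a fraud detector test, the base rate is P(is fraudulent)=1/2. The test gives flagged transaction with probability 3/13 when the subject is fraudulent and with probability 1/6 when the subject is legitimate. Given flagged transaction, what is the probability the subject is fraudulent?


P(A) = P(A|B)P(B) + P(A|B')P(B') = 3/13*1/2 + 1/6*1/2 = 31/156
P(B|A) = P(A|B)P(B)/P(A) = (3/26)/(31/156) = 18/31

18/31


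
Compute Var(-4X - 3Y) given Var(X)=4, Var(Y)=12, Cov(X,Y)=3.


Var(-4X - 3Y) = (-4)^2*Var(X) + (-3)^2*Var(Y) + 2*(-4)*(-3)*Cov(X,Y)
= 16*4 + 9*12 + 24*3
= 64 + 108 + 72 = 244

244


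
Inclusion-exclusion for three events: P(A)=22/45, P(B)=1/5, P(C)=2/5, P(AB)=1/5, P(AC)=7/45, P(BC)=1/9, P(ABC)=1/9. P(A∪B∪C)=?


P(A∪B∪C) = P(A)+P(B)+P(C) - P(AB)-P(AC)-P(BC) + P(ABC)
= 22/45+1/5+2/5 - 1/5-7/45-1/9 + 1/9
= 11/15

11/15


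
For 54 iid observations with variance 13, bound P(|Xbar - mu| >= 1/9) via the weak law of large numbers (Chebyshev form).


Var(Xbar) = Var(X)/n = 13/54
Chebyshev: P(|Xbar-mu| >= 1/9) <= Var(Xbar)/(1/9)^2 = (13/54)/(1/81) = 39/2
Bound exceeds 1, so trivial bound: 1

1


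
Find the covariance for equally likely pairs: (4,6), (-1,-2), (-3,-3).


E[X]=0, E[Y]=1/3, E[XY]=35/3
Cov(X,Y) = E[XY] - E[X]E[Y] = 35/3 - 0*1/3 = 35/3

35/3


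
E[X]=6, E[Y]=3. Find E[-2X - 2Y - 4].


E[-2X - 2Y - 4] = -2*E[X] - 2*E[Y] - 4
= (-2)*(6) + (-2)*(3) + (-4)
= -12 - 6 - 4 = -22

-22


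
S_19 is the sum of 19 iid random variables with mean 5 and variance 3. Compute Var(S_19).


By independence, Var(S_n) = n*Var(X_1) = 19*3 = 57

57


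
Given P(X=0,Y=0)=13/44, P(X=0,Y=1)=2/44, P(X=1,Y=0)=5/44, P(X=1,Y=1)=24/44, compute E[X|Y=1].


P(Y=1) = 26/44
E[X|Y=1] = (0*2 + 1*24)/26 = 24/26 = 12/13

12/13


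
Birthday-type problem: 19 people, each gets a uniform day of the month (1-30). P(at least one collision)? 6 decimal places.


P(all different) = prod((30-i)/30 for i=0..18) = 0.000572
P(at least one match) = 1 - 0.000572 = 0.999428

0.999428


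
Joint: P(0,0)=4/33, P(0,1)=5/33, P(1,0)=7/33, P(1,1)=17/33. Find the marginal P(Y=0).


P(Y=0) = P(0,0)+P(1,0) = 4/33 + 7/33 = 11/33 = 1/3

1/3


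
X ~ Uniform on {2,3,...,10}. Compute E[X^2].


E[X^2] = (1/9) * sum(x^2 for x=2..10)
= 384/9 = 128/3

128/3


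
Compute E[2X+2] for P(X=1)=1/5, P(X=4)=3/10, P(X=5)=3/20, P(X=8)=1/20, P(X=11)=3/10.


E[2X+2] = sum(g(x)*P(x))
= 4*1/5 + 10*3/10 + 12*3/20 + 18*1/20 + 24*3/10
= 137/10

137/10


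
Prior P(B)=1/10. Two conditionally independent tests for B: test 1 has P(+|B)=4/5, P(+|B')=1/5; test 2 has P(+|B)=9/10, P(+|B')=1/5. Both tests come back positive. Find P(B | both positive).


After test 1: P(+) = 4/5*1/10 + 1/5*9/10 = 13/50
P(B|+) = (2/25)/(13/50) = 4/13
After test 2 (use post1 as new prior): P(+) = 9/10*4/13 + 1/5*9/13 = 27/65
P(B|+,+) = (18/65)/(27/65) = 2/3

2/3


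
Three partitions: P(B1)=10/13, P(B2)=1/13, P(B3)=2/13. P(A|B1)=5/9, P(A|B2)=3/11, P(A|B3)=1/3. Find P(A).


P(A) = P(A|B1)P(B1) + P(A|B2)P(B2) + P(A|B3)P(B3)
= 5/9*10/13 + 3/11*1/13 + 1/3*2/13
= 50/117 + 3/143 + 2/39 = 643/1287

643/1287


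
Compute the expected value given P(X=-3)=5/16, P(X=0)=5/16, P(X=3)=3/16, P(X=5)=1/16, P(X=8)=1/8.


E[X] = sum(x * P(x))
= -3*5/16 + 0*5/16 + 3*3/16 + 5*1/16 + 8*1/8
= 15/16

15/16


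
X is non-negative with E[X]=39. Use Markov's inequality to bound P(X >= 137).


Markov: P(X >= a) <= E[X]/a
P(X >= 137) <= 39/137

39/137


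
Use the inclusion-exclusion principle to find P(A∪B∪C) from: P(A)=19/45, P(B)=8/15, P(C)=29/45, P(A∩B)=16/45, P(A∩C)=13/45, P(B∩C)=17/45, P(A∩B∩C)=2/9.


P(A∪B∪C) = P(A)+P(B)+P(C) - P(AB)-P(AC)-P(BC) + P(ABC)
= 19/45+8/15+29/45 - 16/45-13/45-17/45 + 2/9
= 4/5

4/5


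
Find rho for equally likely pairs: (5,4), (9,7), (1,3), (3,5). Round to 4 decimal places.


Cov(X,Y) = 3.8750, Var(X) = 8.7500, Var(Y) = 2.1875
rho = Cov/(sqrt(VarX)*sqrt(VarY)) = 0.8857

0.8857


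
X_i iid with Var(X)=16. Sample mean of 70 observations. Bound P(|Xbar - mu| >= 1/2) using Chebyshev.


Var(Xbar) = Var(X)/n = 16/70
Chebyshev: P(|Xbar-mu| >= 1/2) <= Var(Xbar)/(1/2)^2 = (8/35)/(1/4) = 32/35

32/35
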